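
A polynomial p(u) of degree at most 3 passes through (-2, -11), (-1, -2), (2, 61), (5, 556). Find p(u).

p(u) = 3u^3 + 6u^2 + 6u + 1

Write p(u) = au^3 + bu^2 + cu + d. Substituting each data point gives a linear system:
  -8a + 4b - 2c + d = -11
  -a + b - c + d = -2
  8a + 4b + 2c + d = 61
  125a + 25b + 5c + d = 556
Solving the system yields a = 3, b = 6, c = 6, d = 1.
So p(u) = 3u^3 + 6u^2 + 6u + 1.
Check: p(-2) = -11. ✓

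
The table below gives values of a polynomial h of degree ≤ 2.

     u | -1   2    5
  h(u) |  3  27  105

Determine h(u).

Write h(u) = au^2 + bu + c. Substituting each data point gives a linear system:
  a - b + c = 3
  4a + 2b + c = 27
  25a + 5b + c = 105
Solving the system yields a = 3, b = 5, c = 5.
So h(u) = 3u² + 5u + 5.
Check: h(5) = 105. ✓

h(u) = 3u^2 + 5u + 5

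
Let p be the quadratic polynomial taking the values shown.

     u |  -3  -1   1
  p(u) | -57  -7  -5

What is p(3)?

Using the Lagrange interpolation formula with nodes -3, -1, 1:
  L_0(u) = (u + 1)(u - 1) / 8
  L_1(u) = (u + 3)(u - 1) / -4
  L_2(u) = (u + 3)(u + 1) / 8
Then p(u) = -57·L_0(u) - 7·L_1(u) - 5·L_2(u).
Expanding and collecting terms gives p(u) = -6u^2 + u.
Evaluating at u = 3: p(3) = -51.

-51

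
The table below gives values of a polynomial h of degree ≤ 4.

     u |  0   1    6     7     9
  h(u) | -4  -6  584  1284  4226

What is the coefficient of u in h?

Write h(u) = au^4 + bu^3 + cu^2 + du + e. Substituting each data point gives a linear system:
  e = -4
  a + b + c + d + e = -6
  1296a + 216b + 36c + 6d + e = 584
  2401a + 343b + 49c + 7d + e = 1284
  6561a + 729b + 81c + 9d + e = 4226
Solving the system yields a = 1, b = -3, c = -2, d = 2, e = -4.
So h(u) = u^4 - 3u^3 - 2u^2 + 2u - 4.
The coefficient of u is 2.

2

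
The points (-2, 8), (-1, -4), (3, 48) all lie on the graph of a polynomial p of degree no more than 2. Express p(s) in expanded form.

Using the Lagrange interpolation formula with nodes -2, -1, 3:
  L_0(s) = (s + 1)(s - 3) / 5
  L_1(s) = (s + 2)(s - 3) / -4
  L_2(s) = (s + 2)(s + 1) / 20
Then p(s) = 8·L_0(s) - 4·L_1(s) + 48·L_2(s).
Expanding and collecting terms gives p(s) = 5s² + 3s - 6.
Check: p(-1) = -4. ✓

p(s) = 5s^2 + 3s - 6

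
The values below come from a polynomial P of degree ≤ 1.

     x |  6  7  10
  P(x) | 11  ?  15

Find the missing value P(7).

The 2 known points determine the degree-1 polynomial uniquely.
Write P(x) = ax + b. Substituting each data point gives a linear system:
  6a + b = 11
  10a + b = 15
Solving the system yields a = 1, b = 5.
So P(x) = x + 5.
Then P(7) = 12.

12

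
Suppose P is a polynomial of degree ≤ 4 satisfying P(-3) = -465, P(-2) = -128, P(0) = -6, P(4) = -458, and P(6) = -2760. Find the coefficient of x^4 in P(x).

Write P(x) = ax^4 + bx^3 + cx^2 + dx + e. Substituting each data point gives a linear system:
  81a - 27b + 9c - 3d + e = -465
  16a - 8b + 4c - 2d + e = -128
  e = -6
  256a + 64b + 16c + 4d + e = -458
  1296a + 216b + 36c + 6d + e = -2760
Solving the system yields a = -3, b = 6, c = -5, d = 3, e = -6.
So P(x) = -3x⁴ + 6x³ - 5x² + 3x - 6.
The leading coefficient is -3.

-3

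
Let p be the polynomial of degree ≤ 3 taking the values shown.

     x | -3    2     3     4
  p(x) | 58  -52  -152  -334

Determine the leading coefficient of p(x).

Write p(x) = ax^3 + bx^2 + cx + d. Substituting each data point gives a linear system:
  -27a + 9b - 3c + d = 58
  8a + 4b + 2c + d = -52
  27a + 9b + 3c + d = -152
  64a + 16b + 4c + d = -334
Solving the system yields a = -4, b = -5, c = 1, d = -2.
So p(x) = -4x^3 - 5x^2 + x - 2.
The leading coefficient is -4.

-4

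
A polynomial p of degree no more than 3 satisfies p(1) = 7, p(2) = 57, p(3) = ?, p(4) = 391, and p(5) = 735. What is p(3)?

175

The 4 known points determine the degree-3 polynomial uniquely.
Write p(x) = ax^3 + bx^2 + cx + d. Substituting each data point gives a linear system:
  a + b + c + d = 7
  8a + 4b + 2c + d = 57
  64a + 16b + 4c + d = 391
  125a + 25b + 5c + d = 735
Solving the system yields a = 5, b = 4, c = 3, d = -5.
So p(x) = 5x^3 + 4x^2 + 3x - 5.
Then p(3) = 175.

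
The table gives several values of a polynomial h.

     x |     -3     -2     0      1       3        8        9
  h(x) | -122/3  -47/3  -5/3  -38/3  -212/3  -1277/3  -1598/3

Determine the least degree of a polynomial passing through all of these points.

Divided differences on the nodes -3, -2, 0, 1, 3, 8, 9:
  order 0: -122/3  -47/3  -5/3  -38/3  -212/3  -1277/3  -1598/3
  order 1: 25  7  -11  -29  -71  -107
  order 2: -6  -6  -6  -6  -6
  order 3: 0  0  0  0
  order 4: 0  0  0
  order 5: 0  0
  order 6: 0
The order-2 divided differences are all -6 (nonzero) and every higher order vanishes, so the data lies on a polynomial of degree exactly 2.

2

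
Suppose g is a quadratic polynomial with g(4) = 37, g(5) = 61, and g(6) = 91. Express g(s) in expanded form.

Write g(s) = as^2 + bs + c. Substituting each data point gives a linear system:
  16a + 4b + c = 37
  25a + 5b + c = 61
  36a + 6b + c = 91
Solving the system yields a = 3, b = -3, c = 1.
So g(s) = 3s^2 - 3s + 1.
Check: g(5) = 61. ✓

g(s) = 3s^2 - 3s + 1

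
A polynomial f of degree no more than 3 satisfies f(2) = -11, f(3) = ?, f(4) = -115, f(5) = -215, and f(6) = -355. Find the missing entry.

-49

On equispaced nodes a degree-3 polynomial has vanishing fourth forward difference, so
  f(2) - 4·f(3) + 6·f(4) - 4·f(5) + f(6) = 0.
Substituting the known values and solving for f(3):
  -4·f(3) = 196
  f(3) = -49.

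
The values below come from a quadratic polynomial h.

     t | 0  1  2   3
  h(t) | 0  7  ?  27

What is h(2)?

16

On equispaced nodes a degree-2 polynomial has vanishing third forward difference, so
  - h(0) + 3·h(1) - 3·h(2) + h(3) = 0.
Substituting the known values and solving for h(2):
  -3·h(2) = -48
  h(2) = 16.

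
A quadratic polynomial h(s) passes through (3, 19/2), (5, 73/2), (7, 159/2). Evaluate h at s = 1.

-3/2

Using the Lagrange interpolation formula with nodes 3, 5, 7:
  L_0(s) = (s - 5)(s - 7) / 8
  L_1(s) = (s - 3)(s - 7) / -4
  L_2(s) = (s - 3)(s - 5) / 8
Then h(s) = 19/2·L_0(s) + 73/2·L_1(s) + 159/2·L_2(s).
Expanding and collecting terms gives h(s) = 2s^2 - (5/2)s - 1.
Evaluating at s = 1: h(1) = -3/2.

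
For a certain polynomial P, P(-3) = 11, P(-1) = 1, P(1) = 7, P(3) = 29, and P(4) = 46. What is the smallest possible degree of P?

2

Divided differences on the nodes -3, -1, 1, 3, 4:
  order 0: 11  1  7  29  46
  order 1: -5  3  11  17
  order 2: 2  2  2
  order 3: 0  0
  order 4: 0
The order-2 divided differences are all 2 (nonzero) and every higher order vanishes, so the data lies on a polynomial of degree exactly 2.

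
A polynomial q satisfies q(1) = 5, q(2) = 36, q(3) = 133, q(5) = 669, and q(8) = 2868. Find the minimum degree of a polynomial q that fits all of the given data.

Divided differences on the nodes 1, 2, 3, 5, 8:
  order 0: 5  36  133  669  2868
  order 1: 31  97  268  733
  order 2: 33  57  93
  order 3: 6  6
  order 4: 0
The order-3 divided differences are all 6 (nonzero) and every higher order vanishes, so the data lies on a polynomial of degree exactly 3.

3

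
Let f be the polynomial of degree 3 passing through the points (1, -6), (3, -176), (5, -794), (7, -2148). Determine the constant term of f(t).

1

Write f(t) = at^3 + bt^2 + ct + d. Substituting each data point gives a linear system:
  a + b + c + d = -6
  27a + 9b + 3c + d = -176
  125a + 25b + 5c + d = -794
  343a + 49b + 7c + d = -2148
Solving the system yields a = -6, b = -2, c = 1, d = 1.
So f(t) = -6t^3 - 2t^2 + t + 1.
The constant term is 1.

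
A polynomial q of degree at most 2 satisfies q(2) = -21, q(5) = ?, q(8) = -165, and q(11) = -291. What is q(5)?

The 3 known points determine the degree-2 polynomial uniquely.
Write q(t) = at^2 + bt + c. Substituting each data point gives a linear system:
  4a + 2b + c = -21
  64a + 8b + c = -165
  121a + 11b + c = -291
Solving the system yields a = -2, b = -4, c = -5.
So q(t) = -2t² - 4t - 5.
Then q(5) = -75.

-75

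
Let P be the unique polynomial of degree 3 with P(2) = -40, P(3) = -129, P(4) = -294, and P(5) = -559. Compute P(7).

-1485

Forward differences of the values at n = 2, 3, 4, 5:
  P  : -40  -129  -294  -559
  Δ  : -89  -165  -265
  Δ^2: -76  -100
  Δ^3: -24
The third differences are constant, confirming degree 3.
Interpolating (Newton forward form) and evaluating at n = 7 gives P(7) = -1485.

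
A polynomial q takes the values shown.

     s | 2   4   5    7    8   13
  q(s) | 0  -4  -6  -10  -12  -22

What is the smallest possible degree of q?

1

Divided differences on the nodes 2, 4, 5, 7, 8, 13:
  order 0: 0  -4  -6  -10  -12  -22
  order 1: -2  -2  -2  -2  -2
  order 2: 0  0  0  0
  order 3: 0  0  0
  order 4: 0  0
  order 5: 0
The order-1 divided differences are all -2 (nonzero) and every higher order vanishes, so the data lies on a polynomial of degree exactly 1.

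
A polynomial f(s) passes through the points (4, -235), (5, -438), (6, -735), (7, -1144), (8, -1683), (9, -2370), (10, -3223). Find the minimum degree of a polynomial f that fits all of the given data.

Forward differences of the values at s = 4, 5, 6, 7, 8, 9, 10:
  f  : -235  -438  -735  -1144  -1683  -2370  -3223
  Δ  : -203  -297  -409  -539  -687  -853
  Δ^2: -94  -112  -130  -148  -166
  Δ^3: -18  -18  -18  -18
  Δ^4: 0  0  0
  Δ^5: 0  0
  Δ^6: 0
The third differences are constant (-18) and nonzero, while all higher differences vanish, so the minimal degree is 3.

3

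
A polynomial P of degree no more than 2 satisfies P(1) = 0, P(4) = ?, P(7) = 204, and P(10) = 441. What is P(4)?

On equispaced nodes a degree-2 polynomial has vanishing third forward difference, so
  - P(1) + 3·P(4) - 3·P(7) + P(10) = 0.
Substituting the known values and solving for P(4):
  3·P(4) = 171
  P(4) = 57.

57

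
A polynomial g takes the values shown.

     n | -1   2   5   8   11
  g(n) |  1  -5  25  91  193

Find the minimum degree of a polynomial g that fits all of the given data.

2

Forward differences of the values at n = -1, 2, 5, 8, 11:
  g  : 1  -5  25  91  193
  Δ  : -6  30  66  102
  Δ^2: 36  36  36
  Δ^3: 0  0
  Δ^4: 0
The second differences are constant (36) and nonzero, while all higher differences vanish, so the minimal degree is 2.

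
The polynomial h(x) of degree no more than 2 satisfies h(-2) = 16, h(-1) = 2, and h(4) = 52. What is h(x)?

h(x) = 4x^2 - 2x - 4

Write h(x) = ax^2 + bx + c. Substituting each data point gives a linear system:
  4a - 2b + c = 16
  a - b + c = 2
  16a + 4b + c = 52
Solving the system yields a = 4, b = -2, c = -4.
So h(x) = 4x^2 - 2x - 4.
Check: h(4) = 52. ✓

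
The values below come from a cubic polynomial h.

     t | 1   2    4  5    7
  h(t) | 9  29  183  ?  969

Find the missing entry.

The 4 known points determine the degree-3 polynomial uniquely.
Write h(t) = at^3 + bt^2 + ct + d. Substituting each data point gives a linear system:
  a + b + c + d = 9
  8a + 4b + 2c + d = 29
  64a + 16b + 4c + d = 183
  343a + 49b + 7c + d = 969
Solving the system yields a = 3, b = -2, c = 5, d = 3.
So h(t) = 3t^3 - 2t^2 + 5t + 3.
Then h(5) = 353.

353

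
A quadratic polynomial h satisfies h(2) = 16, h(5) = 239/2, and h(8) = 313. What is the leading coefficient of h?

Write h(n) = an^2 + bn + c. Substituting each data point gives a linear system:
  4a + 2b + c = 16
  25a + 5b + c = 239/2
  64a + 8b + c = 313
Solving the system yields a = 5, b = -1/2, c = -3.
So h(n) = 5n^2 - (1/2)n - 3.
The leading coefficient is 5.

5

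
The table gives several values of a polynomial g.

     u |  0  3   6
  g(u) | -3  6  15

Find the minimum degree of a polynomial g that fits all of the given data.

1

Forward differences of the values at u = 0, 3, 6:
  g  : -3  6  15
  Δ  : 9  9
  Δ^2: 0
The first differences are constant (9) and nonzero, while all higher differences vanish, so the minimal degree is 1.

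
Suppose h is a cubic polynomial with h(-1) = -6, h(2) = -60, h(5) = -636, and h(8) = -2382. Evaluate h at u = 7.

Using the Lagrange interpolation formula with nodes -1, 2, 5, 8:
  L_0(u) = (u - 2)(u - 5)(u - 8) / -162
  L_1(u) = (u + 1)(u - 5)(u - 8) / 54
  L_2(u) = (u + 1)(u - 2)(u - 8) / -54
  L_3(u) = (u + 1)(u - 2)(u - 5) / 162
Then h(u) = -6·L_0(u) - 60·L_1(u) - 636·L_2(u) - 2382·L_3(u).
Expanding and collecting terms gives h(u) = -4u³ - 5u² - u - 6.
Evaluating at u = 7: h(7) = -1630.

-1630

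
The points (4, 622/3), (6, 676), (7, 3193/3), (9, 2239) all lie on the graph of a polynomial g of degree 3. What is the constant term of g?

Write g(n) = an^3 + bn^2 + cn + d. Substituting each data point gives a linear system:
  64a + 16b + 4c + d = 622/3
  216a + 36b + 6c + d = 676
  343a + 49b + 7c + d = 3193/3
  729a + 81b + 9c + d = 2239
Solving the system yields a = 3, b = 1/3, c = 3, d = -2.
So g(n) = 3n³ + (1/3)n² + 3n - 2.
The constant term is -2.

-2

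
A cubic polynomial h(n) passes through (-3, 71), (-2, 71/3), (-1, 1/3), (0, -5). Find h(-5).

Write h(n) = an^3 + bn^2 + cn + d. Substituting each data point gives a linear system:
  -27a + 9b - 3c + d = 71
  -8a + 4b - 2c + d = 71/3
  -a + b - c + d = 1/3
  d = -5
Solving the system yields a = -1, b = 6, c = 5/3, d = -5.
So h(n) = -n³ + 6n² + (5/3)n - 5.
Then h(-5) = 785/3.

785/3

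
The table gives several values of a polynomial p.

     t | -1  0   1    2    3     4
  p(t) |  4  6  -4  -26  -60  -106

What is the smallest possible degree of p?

Forward differences of the values at t = -1, 0, 1, 2, 3, 4:
  p  : 4  6  -4  -26  -60  -106
  Δ  : 2  -10  -22  -34  -46
  Δ^2: -12  -12  -12  -12
  Δ^3: 0  0  0
  Δ^4: 0  0
  Δ^5: 0
The second differences are constant (-12) and nonzero, while all higher differences vanish, so the minimal degree is 2.

2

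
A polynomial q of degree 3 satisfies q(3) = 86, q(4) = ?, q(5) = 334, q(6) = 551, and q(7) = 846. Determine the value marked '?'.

The 4 known points determine the degree-3 polynomial uniquely.
Write q(x) = ax^3 + bx^2 + cx + d. Substituting each data point gives a linear system:
  27a + 9b + 3c + d = 86
  125a + 25b + 5c + d = 334
  216a + 36b + 6c + d = 551
  343a + 49b + 7c + d = 846
Solving the system yields a = 2, b = 3, c = 2, d = -1.
So q(x) = 2x³ + 3x² + 2x - 1.
Then q(4) = 183.

183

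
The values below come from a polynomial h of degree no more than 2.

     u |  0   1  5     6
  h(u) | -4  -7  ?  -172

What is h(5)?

The 3 known points determine the degree-2 polynomial uniquely.
Write h(u) = au^2 + bu + c. Substituting each data point gives a linear system:
  c = -4
  a + b + c = -7
  36a + 6b + c = -172
Solving the system yields a = -5, b = 2, c = -4.
So h(u) = -5u^2 + 2u - 4.
Then h(5) = -119.

-119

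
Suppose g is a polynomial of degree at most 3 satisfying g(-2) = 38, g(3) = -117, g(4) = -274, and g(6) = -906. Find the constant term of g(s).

Write g(s) = as^3 + bs^2 + cs + d. Substituting each data point gives a linear system:
  -8a + 4b - 2c + d = 38
  27a + 9b + 3c + d = -117
  64a + 16b + 4c + d = -274
  216a + 36b + 6c + d = -906
Solving the system yields a = -4, b = -1, c = -2, d = 6.
So g(s) = -4s^3 - s^2 - 2s + 6.
The constant term is 6.

6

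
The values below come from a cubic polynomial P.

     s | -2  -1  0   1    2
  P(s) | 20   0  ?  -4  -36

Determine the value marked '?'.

0

The 4 known points determine the degree-3 polynomial uniquely.
Write P(s) = as^3 + bs^2 + cs + d. Substituting each data point gives a linear system:
  -8a + 4b - 2c + d = 20
  -a + b - c + d = 0
  a + b + c + d = -4
  8a + 4b + 2c + d = -36
Solving the system yields a = -4, b = -2, c = 2, d = 0.
So P(s) = -4s³ - 2s² + 2s.
Then P(0) = 0.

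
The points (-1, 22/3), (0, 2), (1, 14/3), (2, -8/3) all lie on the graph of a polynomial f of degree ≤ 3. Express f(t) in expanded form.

Write f(t) = at^3 + bt^2 + ct + d. Substituting each data point gives a linear system:
  -a + b - c + d = 22/3
  d = 2
  a + b + c + d = 14/3
  8a + 4b + 2c + d = -8/3
Solving the system yields a = -3, b = 4, c = 5/3, d = 2.
So f(t) = -3t^3 + 4t^2 + (5/3)t + 2.
Check: f(1) = 14/3. ✓

f(t) = -3t^3 + 4t^2 + (5/3)t + 2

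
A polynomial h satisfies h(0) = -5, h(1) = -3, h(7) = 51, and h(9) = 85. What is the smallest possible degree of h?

2

Divided differences on the nodes 0, 1, 7, 9:
  order 0: -5  -3  51  85
  order 1: 2  9  17
  order 2: 1  1
  order 3: 0
The order-2 divided differences are all 1 (nonzero) and every higher order vanishes, so the data lies on a polynomial of degree exactly 2.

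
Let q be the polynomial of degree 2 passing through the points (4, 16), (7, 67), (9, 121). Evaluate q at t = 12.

Write q(t) = at^2 + bt + c. Substituting each data point gives a linear system:
  16a + 4b + c = 16
  49a + 7b + c = 67
  81a + 9b + c = 121
Solving the system yields a = 2, b = -5, c = 4.
So q(t) = 2t² - 5t + 4.
Then q(12) = 232.

232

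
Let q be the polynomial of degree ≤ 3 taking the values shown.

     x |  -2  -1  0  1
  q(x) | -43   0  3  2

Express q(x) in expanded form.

q(x) = 6x^3 - 2x^2 - 5x + 3

Write q(x) = ax^3 + bx^2 + cx + d. Substituting each data point gives a linear system:
  -8a + 4b - 2c + d = -43
  -a + b - c + d = 0
  d = 3
  a + b + c + d = 2
Solving the system yields a = 6, b = -2, c = -5, d = 3.
So q(x) = 6x^3 - 2x^2 - 5x + 3.
Check: q(1) = 2. ✓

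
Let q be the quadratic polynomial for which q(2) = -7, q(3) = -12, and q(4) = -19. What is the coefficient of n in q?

Write q(n) = an^2 + bn + c. Substituting each data point gives a linear system:
  4a + 2b + c = -7
  9a + 3b + c = -12
  16a + 4b + c = -19
Solving the system yields a = -1, b = 0, c = -3.
So q(n) = -n² - 3.
The coefficient of n is 0.

0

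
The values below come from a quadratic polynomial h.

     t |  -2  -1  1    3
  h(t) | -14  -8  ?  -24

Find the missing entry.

-8

The 3 known points determine the degree-2 polynomial uniquely.
Write h(t) = at^2 + bt + c. Substituting each data point gives a linear system:
  4a - 2b + c = -14
  a - b + c = -8
  9a + 3b + c = -24
Solving the system yields a = -2, b = 0, c = -6.
So h(t) = -2t^2 - 6.
Then h(1) = -8.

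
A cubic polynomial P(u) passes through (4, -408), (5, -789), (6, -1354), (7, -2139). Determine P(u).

Write P(u) = au^3 + bu^2 + cu + d. Substituting each data point gives a linear system:
  64a + 16b + 4c + d = -408
  125a + 25b + 5c + d = -789
  216a + 36b + 6c + d = -1354
  343a + 49b + 7c + d = -2139
Solving the system yields a = -6, b = -2, c = 3, d = -4.
So P(u) = -6u³ - 2u² + 3u - 4.
Check: P(6) = -1354. ✓

P(u) = -6u^3 - 2u^2 + 3u - 4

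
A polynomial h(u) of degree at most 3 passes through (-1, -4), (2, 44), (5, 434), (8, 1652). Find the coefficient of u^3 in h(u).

Write h(u) = au^3 + bu^2 + cu + d. Substituting each data point gives a linear system:
  -a + b - c + d = -4
  8a + 4b + 2c + d = 44
  125a + 25b + 5c + d = 434
  512a + 64b + 8c + d = 1652
Solving the system yields a = 3, b = 1, c = 6, d = 4.
So h(u) = 3u³ + u² + 6u + 4.
The leading coefficient is 3.

3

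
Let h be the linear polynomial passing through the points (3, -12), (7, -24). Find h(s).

h(s) = -3s - 3

Using the Lagrange interpolation formula with nodes 3, 7:
  L_0(s) = (s - 7) / -4
  L_1(s) = (s - 3) / 4
Then h(s) = -12·L_0(s) - 24·L_1(s).
Expanding and collecting terms gives h(s) = -3s - 3.
Check: h(7) = -24. ✓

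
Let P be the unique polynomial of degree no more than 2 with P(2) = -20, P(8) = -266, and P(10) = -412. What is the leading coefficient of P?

-4

Write P(s) = as^2 + bs + c. Substituting each data point gives a linear system:
  4a + 2b + c = -20
  64a + 8b + c = -266
  100a + 10b + c = -412
Solving the system yields a = -4, b = -1, c = -2.
So P(s) = -4s² - s - 2.
The leading coefficient is -4.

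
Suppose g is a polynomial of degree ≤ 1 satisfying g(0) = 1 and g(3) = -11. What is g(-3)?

Write g(n) = an + b. Substituting each data point gives a linear system:
  b = 1
  3a + b = -11
Solving the system yields a = -4, b = 1.
So g(n) = -4n + 1.
Then g(-3) = 13.

13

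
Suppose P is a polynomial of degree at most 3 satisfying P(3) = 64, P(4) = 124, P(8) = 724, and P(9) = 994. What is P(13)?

2734

Write P(x) = ax^3 + bx^2 + cx + d. Substituting each data point gives a linear system:
  27a + 9b + 3c + d = 64
  64a + 16b + 4c + d = 124
  512a + 64b + 8c + d = 724
  729a + 81b + 9c + d = 994
Solving the system yields a = 1, b = 3, c = 2, d = 4.
So P(x) = x³ + 3x² + 2x + 4.
Then P(13) = 2734.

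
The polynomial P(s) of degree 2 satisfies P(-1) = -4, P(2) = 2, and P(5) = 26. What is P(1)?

Using the Lagrange interpolation formula with nodes -1, 2, 5:
  L_0(s) = (s - 2)(s - 5) / 18
  L_1(s) = (s + 1)(s - 5) / -9
  L_2(s) = (s + 1)(s - 2) / 18
Then P(s) = -4·L_0(s) + 2·L_1(s) + 26·L_2(s).
Expanding and collecting terms gives P(s) = s^2 + s - 4.
Evaluating at s = 1: P(1) = -2.

-2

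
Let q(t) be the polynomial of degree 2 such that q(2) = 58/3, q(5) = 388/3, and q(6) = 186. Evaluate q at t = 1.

Write q(t) = at^2 + bt + c. Substituting each data point gives a linear system:
  4a + 2b + c = 58/3
  25a + 5b + c = 388/3
  36a + 6b + c = 186
Solving the system yields a = 5, b = 5/3, c = -4.
So q(t) = 5t² + (5/3)t - 4.
Then q(1) = 8/3.

8/3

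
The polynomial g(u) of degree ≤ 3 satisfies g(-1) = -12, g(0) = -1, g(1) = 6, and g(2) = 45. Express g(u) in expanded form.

g(u) = 6u^3 - 2u^2 + 3u - 1

Write g(u) = au^3 + bu^2 + cu + d. Substituting each data point gives a linear system:
  -a + b - c + d = -12
  d = -1
  a + b + c + d = 6
  8a + 4b + 2c + d = 45
Solving the system yields a = 6, b = -2, c = 3, d = -1.
So g(u) = 6u^3 - 2u^2 + 3u - 1.
Check: g(-1) = -12. ✓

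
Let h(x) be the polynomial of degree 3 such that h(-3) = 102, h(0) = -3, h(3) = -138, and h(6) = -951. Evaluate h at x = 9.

Write h(x) = ax^3 + bx^2 + cx + d. Substituting each data point gives a linear system:
  -27a + 9b - 3c + d = 102
  d = -3
  27a + 9b + 3c + d = -138
  216a + 36b + 6c + d = -951
Solving the system yields a = -4, b = -5/3, c = -4, d = -3.
So h(x) = -4x^3 - (5/3)x^2 - 4x - 3.
Then h(9) = -3090.

-3090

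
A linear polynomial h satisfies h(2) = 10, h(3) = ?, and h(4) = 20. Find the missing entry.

On equispaced nodes a degree-1 polynomial has vanishing second forward difference, so
  h(2) - 2·h(3) + h(4) = 0.
Substituting the known values and solving for h(3):
  -2·h(3) = -30
  h(3) = 15.

15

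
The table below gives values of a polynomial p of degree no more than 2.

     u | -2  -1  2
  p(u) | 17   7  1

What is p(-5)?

71

Using the Lagrange interpolation formula with nodes -2, -1, 2:
  L_0(u) = (u + 1)(u - 2) / 4
  L_1(u) = (u + 2)(u - 2) / -3
  L_2(u) = (u + 2)(u + 1) / 12
Then p(u) = 17·L_0(u) + 7·L_1(u) + 1·L_2(u).
Expanding and collecting terms gives p(u) = 2u^2 - 4u + 1.
Evaluating at u = -5: p(-5) = 71.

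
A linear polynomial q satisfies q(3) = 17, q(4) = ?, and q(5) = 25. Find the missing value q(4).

The 2 known points determine the degree-1 polynomial uniquely.
Write q(x) = ax + b. Substituting each data point gives a linear system:
  3a + b = 17
  5a + b = 25
Solving the system yields a = 4, b = 5.
So q(x) = 4x + 5.
Then q(4) = 21.

21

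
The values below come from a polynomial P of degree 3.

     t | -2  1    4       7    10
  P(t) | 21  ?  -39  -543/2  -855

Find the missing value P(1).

9/2

On equispaced nodes a degree-3 polynomial has vanishing fourth forward difference, so
  P(-2) - 4·P(1) + 6·P(4) - 4·P(7) + P(10) = 0.
Substituting the known values and solving for P(1):
  -4·P(1) = -18
  P(1) = 9/2.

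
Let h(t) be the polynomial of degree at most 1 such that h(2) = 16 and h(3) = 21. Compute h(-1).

1

Using the Lagrange interpolation formula with nodes 2, 3:
  L_0(t) = (t - 3) / -1
  L_1(t) = (t - 2) / 1
Then h(t) = 16·L_0(t) + 21·L_1(t).
Expanding and collecting terms gives h(t) = 5t + 6.
Evaluating at t = -1: h(-1) = 1.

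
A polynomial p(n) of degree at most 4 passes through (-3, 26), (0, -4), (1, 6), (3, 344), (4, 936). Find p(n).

p(n) = 2n^4 + 6n^3 + 3n^2 - n - 4

Using the Lagrange interpolation formula with nodes -3, 0, 1, 3, 4:
  L_0(n) = n(n - 1)(n - 3)(n - 4) / 504
  L_1(n) = (n + 3)(n - 1)(n - 3)(n - 4) / -36
  L_2(n) = (n + 3)n(n - 3)(n - 4) / 24
  L_3(n) = (n + 3)n(n - 1)(n - 4) / -36
  L_4(n) = (n + 3)n(n - 1)(n - 3) / 84
Then p(n) = 26·L_0(n) - 4·L_1(n) + 6·L_2(n) + 344·L_3(n) + 936·L_4(n).
Expanding and collecting terms gives p(n) = 2n^4 + 6n^3 + 3n^2 - n - 4.
Check: p(4) = 936. ✓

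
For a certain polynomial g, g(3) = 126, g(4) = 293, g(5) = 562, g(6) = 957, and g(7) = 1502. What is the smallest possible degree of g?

3

Forward differences of the values at s = 3, 4, 5, 6, 7:
  g  : 126  293  562  957  1502
  Δ  : 167  269  395  545
  Δ^2: 102  126  150
  Δ^3: 24  24
  Δ^4: 0
The third differences are constant (24) and nonzero, while all higher differences vanish, so the minimal degree is 3.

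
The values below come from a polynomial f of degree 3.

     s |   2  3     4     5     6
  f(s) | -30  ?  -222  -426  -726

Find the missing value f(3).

-96

On equispaced nodes a degree-3 polynomial has vanishing fourth forward difference, so
  f(2) - 4·f(3) + 6·f(4) - 4·f(5) + f(6) = 0.
Substituting the known values and solving for f(3):
  -4·f(3) = 384
  f(3) = -96.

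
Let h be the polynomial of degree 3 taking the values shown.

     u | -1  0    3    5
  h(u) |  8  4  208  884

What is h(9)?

4828

Using the Lagrange interpolation formula with nodes -1, 0, 3, 5:
  L_0(u) = u(u - 3)(u - 5) / -24
  L_1(u) = (u + 1)(u - 3)(u - 5) / 15
  L_2(u) = (u + 1)u(u - 5) / -24
  L_3(u) = (u + 1)u(u - 3) / 60
Then h(u) = 8·L_0(u) + 4·L_1(u) + 208·L_2(u) + 884·L_3(u).
Expanding and collecting terms gives h(u) = 6u^3 + 6u^2 - 4u + 4.
Evaluating at u = 9: h(9) = 4828.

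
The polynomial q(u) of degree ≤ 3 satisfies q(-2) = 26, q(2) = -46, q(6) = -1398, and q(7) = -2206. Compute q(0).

Write q(u) = au^3 + bu^2 + cu + d. Substituting each data point gives a linear system:
  -8a + 4b - 2c + d = 26
  8a + 4b + 2c + d = -46
  216a + 36b + 6c + d = -1398
  343a + 49b + 7c + d = -2206
Solving the system yields a = -6, b = -4, c = 6, d = 6.
So q(u) = -6u^3 - 4u^2 + 6u + 6.
Then q(0) = 6.

6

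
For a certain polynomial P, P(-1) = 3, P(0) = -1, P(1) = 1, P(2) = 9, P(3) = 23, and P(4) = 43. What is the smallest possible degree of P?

Forward differences of the values at u = -1, 0, 1, 2, 3, 4:
  P  : 3  -1  1  9  23  43
  Δ  : -4  2  8  14  20
  Δ^2: 6  6  6  6
  Δ^3: 0  0  0
  Δ^4: 0  0
  Δ^5: 0
The second differences are constant (6) and nonzero, while all higher differences vanish, so the minimal degree is 2.

2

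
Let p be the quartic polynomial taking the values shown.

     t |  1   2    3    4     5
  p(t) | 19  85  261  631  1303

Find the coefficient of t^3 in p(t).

Write p(t) = at^4 + bt^3 + ct^2 + dt + e. Substituting each data point gives a linear system:
  a + b + c + d + e = 19
  16a + 8b + 4c + 2d + e = 85
  81a + 27b + 9c + 3d + e = 261
  256a + 64b + 16c + 4d + e = 631
  625a + 125b + 25c + 5d + e = 1303
Solving the system yields a = 1, b = 4, c = 6, d = 5, e = 3.
So p(t) = t⁴ + 4t³ + 6t² + 5t + 3.
The coefficient of t^3 is 4.

4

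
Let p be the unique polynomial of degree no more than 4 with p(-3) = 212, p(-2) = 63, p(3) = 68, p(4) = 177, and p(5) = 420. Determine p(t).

p(t) = t^4 - 3t^3 + 6t^2 + 3t + 5

Write p(t) = at^4 + bt^3 + ct^2 + dt + e. Substituting each data point gives a linear system:
  81a - 27b + 9c - 3d + e = 212
  16a - 8b + 4c - 2d + e = 63
  81a + 27b + 9c + 3d + e = 68
  256a + 64b + 16c + 4d + e = 177
  625a + 125b + 25c + 5d + e = 420
Solving the system yields a = 1, b = -3, c = 6, d = 3, e = 5.
So p(t) = t^4 - 3t^3 + 6t^2 + 3t + 5.
Check: p(4) = 177. ✓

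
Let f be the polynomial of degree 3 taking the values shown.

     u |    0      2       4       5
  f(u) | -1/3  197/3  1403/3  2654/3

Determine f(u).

f(u) = 6u^3 + 6u^2 - 3u - 1/3

Using the Lagrange interpolation formula with nodes 0, 2, 4, 5:
  L_0(u) = (u - 2)(u - 4)(u - 5) / -40
  L_1(u) = u(u - 4)(u - 5) / 12
  L_2(u) = u(u - 2)(u - 5) / -8
  L_3(u) = u(u - 2)(u - 4) / 15
Then f(u) = -1/3·L_0(u) + 197/3·L_1(u) + 1403/3·L_2(u) + 2654/3·L_3(u).
Expanding and collecting terms gives f(u) = 6u^3 + 6u^2 - 3u - 1/3.
Check: f(4) = 1403/3. ✓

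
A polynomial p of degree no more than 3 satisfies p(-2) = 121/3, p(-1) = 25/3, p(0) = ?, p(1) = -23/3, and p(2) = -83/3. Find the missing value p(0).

The 4 known points determine the degree-3 polynomial uniquely.
Write p(x) = ax^3 + bx^2 + cx + d. Substituting each data point gives a linear system:
  -8a + 4b - 2c + d = 121/3
  -a + b - c + d = 25/3
  a + b + c + d = -23/3
  8a + 4b + 2c + d = -83/3
Solving the system yields a = -3, b = 2, c = -5, d = -5/3.
So p(x) = -3x^3 + 2x^2 - 5x - 5/3.
Then p(0) = -5/3.

-5/3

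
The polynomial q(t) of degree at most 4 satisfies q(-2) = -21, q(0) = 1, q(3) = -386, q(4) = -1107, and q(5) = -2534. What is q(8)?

-14951

Using the Lagrange interpolation formula with nodes -2, 0, 3, 4, 5:
  L_0(t) = t(t - 3)(t - 4)(t - 5) / 420
  L_1(t) = (t + 2)(t - 3)(t - 4)(t - 5) / -120
  L_2(t) = (t + 2)t(t - 4)(t - 5) / 30
  L_3(t) = (t + 2)t(t - 3)(t - 5) / -24
  L_4(t) = (t + 2)t(t - 3)(t - 4) / 70
Then q(t) = -21·L_0(t) + 1·L_1(t) - 386·L_2(t) - 1107·L_3(t) - 2534·L_4(t).
Expanding and collecting terms gives q(t) = -3t⁴ - 5t³ - 2t² + 3t + 1.
Evaluating at t = 8: q(8) = -14951.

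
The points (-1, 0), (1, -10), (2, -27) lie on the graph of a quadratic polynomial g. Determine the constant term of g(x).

-1

Write g(x) = ax^2 + bx + c. Substituting each data point gives a linear system:
  a - b + c = 0
  a + b + c = -10
  4a + 2b + c = -27
Solving the system yields a = -4, b = -5, c = -1.
So g(x) = -4x^2 - 5x - 1.
The constant term is -1.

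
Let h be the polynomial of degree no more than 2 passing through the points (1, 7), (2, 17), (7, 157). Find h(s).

h(s) = 3s^2 + s + 3

Write h(s) = as^2 + bs + c. Substituting each data point gives a linear system:
  a + b + c = 7
  4a + 2b + c = 17
  49a + 7b + c = 157
Solving the system yields a = 3, b = 1, c = 3.
So h(s) = 3s^2 + s + 3.
Check: h(2) = 17. ✓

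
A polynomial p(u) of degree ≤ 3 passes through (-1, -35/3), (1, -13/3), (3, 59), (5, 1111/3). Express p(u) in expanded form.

Write p(u) = au^3 + bu^2 + cu + d. Substituting each data point gives a linear system:
  -a + b - c + d = -35/3
  a + b + c + d = -13/3
  27a + 9b + 3c + d = 59
  125a + 25b + 5c + d = 1111/3
Solving the system yields a = 4, b = -5, c = -1/3, d = -3.
So p(u) = 4u^3 - 5u^2 - (1/3)u - 3.
Check: p(-1) = -35/3. ✓

p(u) = 4u^3 - 5u^2 - (1/3)u - 3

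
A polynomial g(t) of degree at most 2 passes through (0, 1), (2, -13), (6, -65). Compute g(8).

-103

Using the Lagrange interpolation formula with nodes 0, 2, 6:
  L_0(t) = (t - 2)(t - 6) / 12
  L_1(t) = t(t - 6) / -8
  L_2(t) = t(t - 2) / 24
Then g(t) = 1·L_0(t) - 13·L_1(t) - 65·L_2(t).
Expanding and collecting terms gives g(t) = -t^2 - 5t + 1.
Evaluating at t = 8: g(8) = -103.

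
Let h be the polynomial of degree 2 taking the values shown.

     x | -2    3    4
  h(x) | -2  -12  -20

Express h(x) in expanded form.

Write h(x) = ax^2 + bx + c. Substituting each data point gives a linear system:
  4a - 2b + c = -2
  9a + 3b + c = -12
  16a + 4b + c = -20
Solving the system yields a = -1, b = -1, c = 0.
So h(x) = -x^2 - x.
Check: h(3) = -12. ✓

h(x) = -x^2 - x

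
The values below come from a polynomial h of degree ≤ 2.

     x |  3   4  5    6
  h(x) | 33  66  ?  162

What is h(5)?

109

The 3 known points determine the degree-2 polynomial uniquely.
Write h(x) = ax^2 + bx + c. Substituting each data point gives a linear system:
  9a + 3b + c = 33
  16a + 4b + c = 66
  36a + 6b + c = 162
Solving the system yields a = 5, b = -2, c = -6.
So h(x) = 5x^2 - 2x - 6.
Then h(5) = 109.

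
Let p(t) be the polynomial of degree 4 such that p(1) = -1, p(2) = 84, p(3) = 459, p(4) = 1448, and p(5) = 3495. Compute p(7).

13139

Using the Lagrange interpolation formula with nodes 1, 2, 3, 4, 5:
  L_0(t) = (t - 2)(t - 3)(t - 4)(t - 5) / 24
  L_1(t) = (t - 1)(t - 3)(t - 4)(t - 5) / -6
  L_2(t) = (t - 1)(t - 2)(t - 4)(t - 5) / 4
  L_3(t) = (t - 1)(t - 2)(t - 3)(t - 5) / -6
  L_4(t) = (t - 1)(t - 2)(t - 3)(t - 4) / 24
Then p(t) = -1·L_0(t) + 84·L_1(t) + 459·L_2(t) + 1448·L_3(t) + 3495·L_4(t).
Expanding and collecting terms gives p(t) = 5t^4 + 4t^3 - 4t^2 - 6t.
Evaluating at t = 7: p(7) = 13139.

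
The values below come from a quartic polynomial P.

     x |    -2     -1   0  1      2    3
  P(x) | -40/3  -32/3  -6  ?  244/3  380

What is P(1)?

2/3

On equispaced nodes a degree-4 polynomial has vanishing fifth forward difference, so
  - P(-2) + 5·P(-1) - 10·P(0) + 10·P(1) - 5·P(2) + P(3) = 0.
Substituting the known values and solving for P(1):
  10·P(1) = 20/3
  P(1) = 2/3.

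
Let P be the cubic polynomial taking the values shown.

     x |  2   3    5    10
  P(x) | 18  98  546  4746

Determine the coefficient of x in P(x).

Write P(x) = ax^3 + bx^2 + cx + d. Substituting each data point gives a linear system:
  8a + 4b + 2c + d = 18
  27a + 9b + 3c + d = 98
  125a + 25b + 5c + d = 546
  1000a + 100b + 10c + d = 4746
Solving the system yields a = 5, b = -2, c = -5, d = -4.
So P(x) = 5x^3 - 2x^2 - 5x - 4.
The coefficient of x is -5.

-5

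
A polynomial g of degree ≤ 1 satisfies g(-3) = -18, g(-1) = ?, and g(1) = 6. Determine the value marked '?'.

On equispaced nodes a degree-1 polynomial has vanishing second forward difference, so
  g(-3) - 2·g(-1) + g(1) = 0.
Substituting the known values and solving for g(-1):
  -2·g(-1) = 12
  g(-1) = -6.

-6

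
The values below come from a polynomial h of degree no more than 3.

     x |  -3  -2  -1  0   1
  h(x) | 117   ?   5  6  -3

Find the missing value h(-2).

On equispaced nodes a degree-3 polynomial has vanishing fourth forward difference, so
  h(-3) - 4·h(-2) + 6·h(-1) - 4·h(0) + h(1) = 0.
Substituting the known values and solving for h(-2):
  -4·h(-2) = -120
  h(-2) = 30.

30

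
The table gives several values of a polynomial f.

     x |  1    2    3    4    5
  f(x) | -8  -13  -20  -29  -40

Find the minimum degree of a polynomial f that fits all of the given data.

2

Forward differences of the values at x = 1, 2, 3, 4, 5:
  f  : -8  -13  -20  -29  -40
  Δ  : -5  -7  -9  -11
  Δ^2: -2  -2  -2
  Δ^3: 0  0
  Δ^4: 0
The second differences are constant (-2) and nonzero, while all higher differences vanish, so the minimal degree is 2.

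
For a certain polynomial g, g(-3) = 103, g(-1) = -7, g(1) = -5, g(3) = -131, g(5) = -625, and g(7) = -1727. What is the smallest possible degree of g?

Forward differences of the values at t = -3, -1, 1, 3, 5, 7:
  g  : 103  -7  -5  -131  -625  -1727
  Δ  : -110  2  -126  -494  -1102
  Δ^2: 112  -128  -368  -608
  Δ^3: -240  -240  -240
  Δ^4: 0  0
  Δ^5: 0
The third differences are constant (-240) and nonzero, while all higher differences vanish, so the minimal degree is 3.

3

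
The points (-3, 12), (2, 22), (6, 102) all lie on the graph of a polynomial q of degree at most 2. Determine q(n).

Write q(n) = an^2 + bn + c. Substituting each data point gives a linear system:
  9a - 3b + c = 12
  4a + 2b + c = 22
  36a + 6b + c = 102
Solving the system yields a = 2, b = 4, c = 6.
So q(n) = 2n^2 + 4n + 6.
Check: q(6) = 102. ✓

q(n) = 2n^2 + 4n + 6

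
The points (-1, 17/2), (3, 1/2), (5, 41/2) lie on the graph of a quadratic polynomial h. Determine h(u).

h(u) = 2u^2 - 6u + 1/2

Write h(u) = au^2 + bu + c. Substituting each data point gives a linear system:
  a - b + c = 17/2
  9a + 3b + c = 1/2
  25a + 5b + c = 41/2
Solving the system yields a = 2, b = -6, c = 1/2.
So h(u) = 2u² - 6u + 1/2.
Check: h(5) = 41/2. ✓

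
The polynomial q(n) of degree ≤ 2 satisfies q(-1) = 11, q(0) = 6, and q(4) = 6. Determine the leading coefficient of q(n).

1

Write q(n) = an^2 + bn + c. Substituting each data point gives a linear system:
  a - b + c = 11
  c = 6
  16a + 4b + c = 6
Solving the system yields a = 1, b = -4, c = 6.
So q(n) = n^2 - 4n + 6.
The leading coefficient is 1.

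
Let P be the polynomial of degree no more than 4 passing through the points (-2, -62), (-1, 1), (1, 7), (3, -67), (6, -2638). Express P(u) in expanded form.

P(u) = -3u^4 + 5u^3 + 5u^2 - 2u + 2

Write P(u) = au^4 + bu^3 + cu^2 + du + e. Substituting each data point gives a linear system:
  16a - 8b + 4c - 2d + e = -62
  a - b + c - d + e = 1
  a + b + c + d + e = 7
  81a + 27b + 9c + 3d + e = -67
  1296a + 216b + 36c + 6d + e = -2638
Solving the system yields a = -3, b = 5, c = 5, d = -2, e = 2.
So P(u) = -3u^4 + 5u^3 + 5u^2 - 2u + 2.
Check: P(-1) = 1. ✓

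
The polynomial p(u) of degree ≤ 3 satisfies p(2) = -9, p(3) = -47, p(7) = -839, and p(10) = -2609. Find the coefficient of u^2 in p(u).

Write p(u) = au^3 + bu^2 + cu + d. Substituting each data point gives a linear system:
  8a + 4b + 2c + d = -9
  27a + 9b + 3c + d = -47
  343a + 49b + 7c + d = -839
  1000a + 100b + 10c + d = -2609
Solving the system yields a = -3, b = 4, c = -1, d = 1.
So p(u) = -3u³ + 4u² - u + 1.
The coefficient of u^2 is 4.

4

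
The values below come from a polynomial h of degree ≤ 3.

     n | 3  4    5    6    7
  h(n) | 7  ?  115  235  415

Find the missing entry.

On equispaced nodes a degree-3 polynomial has vanishing fourth forward difference, so
  h(3) - 4·h(4) + 6·h(5) - 4·h(6) + h(7) = 0.
Substituting the known values and solving for h(4):
  -4·h(4) = -172
  h(4) = 43.

43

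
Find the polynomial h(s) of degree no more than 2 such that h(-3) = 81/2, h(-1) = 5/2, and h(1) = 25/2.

Write h(s) = as^2 + bs + c. Substituting each data point gives a linear system:
  9a - 3b + c = 81/2
  a - b + c = 5/2
  a + b + c = 25/2
Solving the system yields a = 6, b = 5, c = 3/2.
So h(s) = 6s^2 + 5s + 3/2.
Check: h(1) = 25/2. ✓

h(s) = 6s^2 + 5s + 3/2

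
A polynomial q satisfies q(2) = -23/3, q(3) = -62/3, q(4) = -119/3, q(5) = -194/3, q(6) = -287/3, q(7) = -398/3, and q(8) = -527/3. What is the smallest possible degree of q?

2

Forward differences of the values at u = 2, 3, 4, 5, 6, 7, 8:
  q  : -23/3  -62/3  -119/3  -194/3  -287/3  -398/3  -527/3
  Δ  : -13  -19  -25  -31  -37  -43
  Δ^2: -6  -6  -6  -6  -6
  Δ^3: 0  0  0  0
  Δ^4: 0  0  0
  Δ^5: 0  0
  Δ^6: 0
The second differences are constant (-6) and nonzero, while all higher differences vanish, so the minimal degree is 2.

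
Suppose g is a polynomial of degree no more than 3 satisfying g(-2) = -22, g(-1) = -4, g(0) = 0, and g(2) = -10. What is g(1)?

Using the Lagrange interpolation formula with nodes -2, -1, 0, 2:
  L_0(n) = (n + 1)n(n - 2) / -8
  L_1(n) = (n + 2)n(n - 2) / 3
  L_2(n) = (n + 2)(n + 1)(n - 2) / -4
  L_3(n) = (n + 2)(n + 1)n / 24
Then g(n) = -22·L_0(n) - 4·L_1(n) + 0·L_2(n) - 10·L_3(n).
Expanding and collecting terms gives g(n) = n^3 - 4n^2 - n.
Evaluating at n = 1: g(1) = -4.

-4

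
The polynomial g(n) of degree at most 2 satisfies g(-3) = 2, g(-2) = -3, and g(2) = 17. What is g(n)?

g(n) = 2n^2 + 5n - 1

Write g(n) = an^2 + bn + c. Substituting each data point gives a linear system:
  9a - 3b + c = 2
  4a - 2b + c = -3
  4a + 2b + c = 17
Solving the system yields a = 2, b = 5, c = -1.
So g(n) = 2n^2 + 5n - 1.
Check: g(2) = 17. ✓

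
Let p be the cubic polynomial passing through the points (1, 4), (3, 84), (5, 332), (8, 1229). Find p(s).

p(s) = 2s^3 + 3s^2 + 2s - 3

Write p(s) = as^3 + bs^2 + cs + d. Substituting each data point gives a linear system:
  a + b + c + d = 4
  27a + 9b + 3c + d = 84
  125a + 25b + 5c + d = 332
  512a + 64b + 8c + d = 1229
Solving the system yields a = 2, b = 3, c = 2, d = -3.
So p(s) = 2s³ + 3s² + 2s - 3.
Check: p(8) = 1229. ✓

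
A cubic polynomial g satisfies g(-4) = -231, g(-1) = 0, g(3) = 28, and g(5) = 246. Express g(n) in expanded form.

Using the Lagrange interpolation formula with nodes -4, -1, 3, 5:
  L_0(n) = (n + 1)(n - 3)(n - 5) / -189
  L_1(n) = (n + 4)(n - 3)(n - 5) / 72
  L_2(n) = (n + 4)(n + 1)(n - 5) / -56
  L_3(n) = (n + 4)(n + 1)(n - 3) / 108
Then g(n) = -231·L_0(n) + 0·L_1(n) + 28·L_2(n) + 246·L_3(n).
Expanding and collecting terms gives g(n) = 3n^3 - 4n^2 - 6n + 1.
Check: g(3) = 28. ✓

g(n) = 3n^3 - 4n^2 - 6n + 1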